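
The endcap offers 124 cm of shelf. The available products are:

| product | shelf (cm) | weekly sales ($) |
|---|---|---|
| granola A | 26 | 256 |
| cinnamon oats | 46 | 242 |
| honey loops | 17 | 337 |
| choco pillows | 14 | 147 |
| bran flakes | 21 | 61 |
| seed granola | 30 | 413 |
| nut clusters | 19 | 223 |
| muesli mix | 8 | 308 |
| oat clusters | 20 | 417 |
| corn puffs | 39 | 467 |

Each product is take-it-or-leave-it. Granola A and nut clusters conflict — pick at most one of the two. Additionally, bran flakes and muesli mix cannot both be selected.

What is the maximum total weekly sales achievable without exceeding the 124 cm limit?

1942

Honey loops + seed granola + muesli mix + oat clusters + corn puffs uses 114 of the 124 cm and totals 1942.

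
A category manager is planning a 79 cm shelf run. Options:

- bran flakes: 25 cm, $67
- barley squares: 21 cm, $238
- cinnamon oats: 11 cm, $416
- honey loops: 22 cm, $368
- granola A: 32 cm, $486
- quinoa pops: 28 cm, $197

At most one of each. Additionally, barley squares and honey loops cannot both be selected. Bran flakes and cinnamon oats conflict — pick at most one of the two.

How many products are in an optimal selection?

The maximum weekly sales within 79 cm is 1270.
cinnamon oats + honey loops + granola A hits 1270 at 65 cm.
Every optimal selection uses 3 products.

3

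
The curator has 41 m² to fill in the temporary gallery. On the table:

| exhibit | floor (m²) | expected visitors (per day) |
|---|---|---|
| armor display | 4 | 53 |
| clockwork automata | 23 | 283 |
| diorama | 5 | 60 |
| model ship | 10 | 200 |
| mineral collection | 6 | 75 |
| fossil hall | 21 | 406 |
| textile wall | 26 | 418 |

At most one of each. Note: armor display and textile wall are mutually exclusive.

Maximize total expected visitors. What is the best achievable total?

Armor display + model ship + mineral collection + fossil hall uses 41 of the 41 m² and totals 734.

734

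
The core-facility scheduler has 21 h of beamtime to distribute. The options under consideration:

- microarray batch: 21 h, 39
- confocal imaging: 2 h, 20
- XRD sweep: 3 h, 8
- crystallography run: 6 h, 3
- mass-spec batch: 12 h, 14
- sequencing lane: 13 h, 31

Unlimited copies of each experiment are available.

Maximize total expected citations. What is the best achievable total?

The ratio ordering already packs tightly: 10×confocal imaging, 20 h, 200.
That's the maximum — no swap from here does better than 200.

200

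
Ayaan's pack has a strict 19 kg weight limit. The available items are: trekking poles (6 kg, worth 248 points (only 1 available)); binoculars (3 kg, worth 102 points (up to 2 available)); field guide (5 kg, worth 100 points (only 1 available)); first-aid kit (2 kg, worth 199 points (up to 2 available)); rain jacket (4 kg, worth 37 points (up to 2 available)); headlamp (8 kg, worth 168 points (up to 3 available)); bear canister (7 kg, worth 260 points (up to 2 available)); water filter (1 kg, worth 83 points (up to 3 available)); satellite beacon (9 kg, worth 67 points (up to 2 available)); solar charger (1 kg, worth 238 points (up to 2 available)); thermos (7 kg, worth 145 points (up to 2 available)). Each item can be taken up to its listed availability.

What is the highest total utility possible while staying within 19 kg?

1485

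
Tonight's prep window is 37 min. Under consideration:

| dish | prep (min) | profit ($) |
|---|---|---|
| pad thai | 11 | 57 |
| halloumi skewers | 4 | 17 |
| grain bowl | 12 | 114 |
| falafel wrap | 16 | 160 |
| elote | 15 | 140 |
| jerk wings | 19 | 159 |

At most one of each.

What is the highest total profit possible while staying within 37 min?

Ranking by ratio (profit/min): falafel wrap 10.00, grain bowl 9.50, elote 9.33.
The ratio heuristic lands on halloumi skewers + grain bowl + falafel wrap (291) but leaves 5 min idle.
Replace halloumi skewers and grain bowl with jerk wings: the trade gains 28 net, giving 319 at 35 min.

319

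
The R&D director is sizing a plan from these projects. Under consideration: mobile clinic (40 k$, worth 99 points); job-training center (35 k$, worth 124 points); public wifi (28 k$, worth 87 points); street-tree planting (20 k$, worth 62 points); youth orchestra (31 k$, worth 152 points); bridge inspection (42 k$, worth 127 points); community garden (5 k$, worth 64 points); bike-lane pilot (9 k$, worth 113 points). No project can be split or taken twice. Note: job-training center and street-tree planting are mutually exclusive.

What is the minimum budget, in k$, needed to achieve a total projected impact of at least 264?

40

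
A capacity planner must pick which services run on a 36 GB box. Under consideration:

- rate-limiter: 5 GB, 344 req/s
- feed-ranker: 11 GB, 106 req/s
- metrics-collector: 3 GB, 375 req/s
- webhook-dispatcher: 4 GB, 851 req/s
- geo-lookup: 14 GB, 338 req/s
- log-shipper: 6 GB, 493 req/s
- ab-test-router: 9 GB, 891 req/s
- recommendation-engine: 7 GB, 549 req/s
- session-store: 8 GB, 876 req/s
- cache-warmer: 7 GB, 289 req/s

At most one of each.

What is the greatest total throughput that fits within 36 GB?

3886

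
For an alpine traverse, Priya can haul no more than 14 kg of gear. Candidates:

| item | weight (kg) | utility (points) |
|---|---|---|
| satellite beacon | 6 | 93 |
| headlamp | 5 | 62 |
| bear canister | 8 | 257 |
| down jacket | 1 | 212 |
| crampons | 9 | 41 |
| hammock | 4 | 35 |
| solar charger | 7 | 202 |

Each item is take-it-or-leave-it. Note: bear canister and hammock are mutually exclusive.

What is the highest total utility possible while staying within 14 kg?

The ratio ordering already packs tightly: headlamp + bear canister + down jacket, 14 kg, 531.

531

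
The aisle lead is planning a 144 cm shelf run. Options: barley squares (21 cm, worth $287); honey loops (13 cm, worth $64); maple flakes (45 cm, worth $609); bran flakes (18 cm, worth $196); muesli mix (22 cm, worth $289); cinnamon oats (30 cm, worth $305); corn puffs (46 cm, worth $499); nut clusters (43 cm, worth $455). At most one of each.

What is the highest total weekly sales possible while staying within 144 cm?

A density-first pass picks barley squares + maple flakes + bran flakes + muesli mix + cinnamon oats — 1686 at 136 cm.
The 48 cm tied up in bran flakes and cinnamon oats is better spent on honey loops + nut clusters — total rises to 1704 (144 cm).
No other feasible combination exceeds 1704.

1704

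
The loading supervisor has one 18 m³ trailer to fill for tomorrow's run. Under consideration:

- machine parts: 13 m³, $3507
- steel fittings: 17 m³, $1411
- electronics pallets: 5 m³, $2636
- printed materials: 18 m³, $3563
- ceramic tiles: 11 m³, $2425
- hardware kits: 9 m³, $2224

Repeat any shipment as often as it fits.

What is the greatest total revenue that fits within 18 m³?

7908

The ratio ordering already packs tightly: 3×electronics pallets, 15 m³, 7908.
Nothing else within 18 m³ beats 7908.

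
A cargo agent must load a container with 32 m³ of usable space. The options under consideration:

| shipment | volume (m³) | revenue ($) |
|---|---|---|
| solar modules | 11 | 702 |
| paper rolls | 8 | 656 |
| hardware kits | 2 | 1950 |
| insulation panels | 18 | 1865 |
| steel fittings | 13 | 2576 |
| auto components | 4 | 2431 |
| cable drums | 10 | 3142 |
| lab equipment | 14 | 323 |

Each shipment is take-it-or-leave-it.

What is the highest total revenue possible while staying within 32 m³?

By revenue per m³: hardware kits 975.00, auto components 607.75, cable drums 314.20 lead.
Best packing: hardware kits + steel fittings + auto components + cable drums — 29 m³, 10099 total.
The closest alternative, solar modules + hardware kits + auto components + cable drums, reaches only 8225.

10099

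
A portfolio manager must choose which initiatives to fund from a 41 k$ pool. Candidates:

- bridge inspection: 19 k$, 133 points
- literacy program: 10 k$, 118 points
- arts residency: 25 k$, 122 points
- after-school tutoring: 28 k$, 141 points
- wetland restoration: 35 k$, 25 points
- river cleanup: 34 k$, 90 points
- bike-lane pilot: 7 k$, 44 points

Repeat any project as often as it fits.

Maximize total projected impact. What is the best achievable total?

472

4×literacy program uses 40 of the 41 k$ and totals 472.
No other feasible combination exceeds 472.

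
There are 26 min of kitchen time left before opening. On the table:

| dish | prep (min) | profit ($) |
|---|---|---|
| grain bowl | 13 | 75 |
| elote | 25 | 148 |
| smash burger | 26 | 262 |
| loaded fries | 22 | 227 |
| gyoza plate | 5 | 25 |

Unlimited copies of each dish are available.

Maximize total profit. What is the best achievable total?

262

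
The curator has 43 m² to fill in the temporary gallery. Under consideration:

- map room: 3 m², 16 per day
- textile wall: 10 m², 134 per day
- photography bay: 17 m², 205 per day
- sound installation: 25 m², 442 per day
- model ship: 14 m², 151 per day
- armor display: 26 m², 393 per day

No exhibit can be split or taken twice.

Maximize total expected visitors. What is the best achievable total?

647

Ranking by ratio (expected visitors/m²): sound installation 17.68, armor display 15.12, textile wall 13.40, photography bay 12.06.
Taking the top-ratio exhibits first gives map room + textile wall + sound installation for 592 (38 m²).
Replace map room and textile wall with photography bay: the trade gains 55 net, giving 647 at 42 m².
An exhaustive check of the 64 subsets confirms 647.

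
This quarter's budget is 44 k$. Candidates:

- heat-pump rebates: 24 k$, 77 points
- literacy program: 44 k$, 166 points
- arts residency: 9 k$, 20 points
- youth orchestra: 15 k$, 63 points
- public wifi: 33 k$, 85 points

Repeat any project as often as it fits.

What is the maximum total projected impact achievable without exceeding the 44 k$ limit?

By projected impact per k$: youth orchestra 4.20, literacy program 3.77, heat-pump rebates 3.21 lead.
Greedy by ratio would take arts residency + 2×youth orchestra: 39 k$ used, total 146.
Replace arts residency and 2×youth orchestra with literacy program: the trade gains 20 net, giving 166 at 44 k$.
Every other selection either busts 44 k$ or fails to beat 166.

166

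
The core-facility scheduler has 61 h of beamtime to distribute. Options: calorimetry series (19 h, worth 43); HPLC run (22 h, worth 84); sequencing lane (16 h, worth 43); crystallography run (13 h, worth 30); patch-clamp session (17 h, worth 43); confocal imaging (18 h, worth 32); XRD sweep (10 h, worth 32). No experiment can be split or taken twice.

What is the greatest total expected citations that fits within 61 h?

189

Density check — HPLC run 3.82, XRD sweep 3.20, sequencing lane 2.69 are the best per h.
Best packing: HPLC run + sequencing lane + crystallography run + XRD sweep — 61 h, 189 total.
Next best is calorimetry series + HPLC run + sequencing lane at 170 (57 h) — short by 19.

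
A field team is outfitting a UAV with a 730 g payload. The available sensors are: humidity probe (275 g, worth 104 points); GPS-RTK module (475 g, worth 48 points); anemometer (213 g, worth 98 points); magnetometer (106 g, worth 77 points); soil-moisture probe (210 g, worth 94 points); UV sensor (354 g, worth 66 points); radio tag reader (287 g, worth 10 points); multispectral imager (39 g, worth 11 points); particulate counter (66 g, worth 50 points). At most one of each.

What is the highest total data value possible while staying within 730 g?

340

Ranking by ratio (data value/g): particulate counter 0.76, magnetometer 0.73, anemometer 0.46, soil-moisture probe 0.45.
A density-first pass picks anemometer + magnetometer + soil-moisture probe + multispectral imager + particulate counter — 330 at 634 g.
The 210 g tied up in soil-moisture probe is better spent on humidity probe — total rises to 340 (699 g).
Runner-up humidity probe + magnetometer + soil-moisture probe + multispectral imager + particulate counter tops out at 336.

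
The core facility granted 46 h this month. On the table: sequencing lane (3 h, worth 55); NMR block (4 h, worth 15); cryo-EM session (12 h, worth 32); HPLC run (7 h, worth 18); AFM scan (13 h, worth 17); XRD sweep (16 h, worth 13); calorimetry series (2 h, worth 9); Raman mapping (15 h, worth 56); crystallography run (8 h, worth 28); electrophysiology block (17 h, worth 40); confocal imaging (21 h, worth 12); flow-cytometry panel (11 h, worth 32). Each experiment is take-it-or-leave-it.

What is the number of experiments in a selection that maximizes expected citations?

6

Optimal total is 198.
One optimal bundle: sequencing lane + HPLC run + calorimetry series + Raman mapping + crystallography run + flow-cytometry panel (46 h).
Any selection reaching 198 contains exactly 6 experiments.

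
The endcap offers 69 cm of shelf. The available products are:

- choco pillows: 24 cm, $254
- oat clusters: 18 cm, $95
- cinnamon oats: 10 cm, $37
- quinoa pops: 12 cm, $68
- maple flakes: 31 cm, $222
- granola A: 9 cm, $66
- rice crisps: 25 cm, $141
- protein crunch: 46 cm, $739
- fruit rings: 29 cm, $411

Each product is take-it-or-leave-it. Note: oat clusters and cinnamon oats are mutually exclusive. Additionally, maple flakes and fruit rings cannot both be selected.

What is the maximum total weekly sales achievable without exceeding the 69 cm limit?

873

Density check — protein crunch 16.07, fruit rings 14.17, choco pillows 10.58 are the best per cm.
Best packing: quinoa pops + granola A + protein crunch — 67 cm, 873 total.
Runner-up cinnamon oats + quinoa pops + protein crunch tops out at 844.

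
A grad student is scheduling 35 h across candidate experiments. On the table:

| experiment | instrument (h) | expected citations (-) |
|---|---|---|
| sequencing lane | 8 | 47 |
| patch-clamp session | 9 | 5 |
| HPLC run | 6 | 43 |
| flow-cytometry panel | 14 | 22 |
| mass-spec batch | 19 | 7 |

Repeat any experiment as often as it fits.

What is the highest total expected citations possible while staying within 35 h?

223

Taking the top-ratio experiments first gives 5×HPLC run for 215 (30 h).
Dropping 2×HPLC run frees 12 h; slotting in 2×sequencing lane (16 h) lifts the total to 223 at 34 h.
The spare 1 h is too small for any remaining experiment, and no exchange beats 223.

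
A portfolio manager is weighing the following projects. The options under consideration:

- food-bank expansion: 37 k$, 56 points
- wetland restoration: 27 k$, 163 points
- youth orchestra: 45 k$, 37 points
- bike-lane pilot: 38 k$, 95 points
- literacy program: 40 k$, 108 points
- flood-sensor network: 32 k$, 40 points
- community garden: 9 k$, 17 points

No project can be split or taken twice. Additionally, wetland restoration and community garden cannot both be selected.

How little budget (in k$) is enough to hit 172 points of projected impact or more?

59

Look for the lowest-budget combination reaching 172.
wetland restoration + flood-sensor network reaches 203 using 59 k$.
Any bundle with less than 59 k$ falls short of 172.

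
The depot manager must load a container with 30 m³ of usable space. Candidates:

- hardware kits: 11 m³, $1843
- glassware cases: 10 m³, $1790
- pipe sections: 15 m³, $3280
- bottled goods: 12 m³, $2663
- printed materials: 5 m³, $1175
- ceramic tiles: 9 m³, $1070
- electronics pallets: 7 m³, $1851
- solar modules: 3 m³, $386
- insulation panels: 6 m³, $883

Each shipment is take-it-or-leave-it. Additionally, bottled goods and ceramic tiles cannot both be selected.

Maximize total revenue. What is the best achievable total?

6692

By revenue per m³: electronics pallets 264.43, printed materials 235.00, bottled goods 221.92, pipe sections 218.67 lead.
Greedy by ratio would take bottled goods + printed materials + electronics pallets + insulation panels: 30 m³ used, total 6572.
The 18 m³ tied up in bottled goods and insulation panels is better spent on pipe sections + solar modules — total rises to 6692 (30 m³).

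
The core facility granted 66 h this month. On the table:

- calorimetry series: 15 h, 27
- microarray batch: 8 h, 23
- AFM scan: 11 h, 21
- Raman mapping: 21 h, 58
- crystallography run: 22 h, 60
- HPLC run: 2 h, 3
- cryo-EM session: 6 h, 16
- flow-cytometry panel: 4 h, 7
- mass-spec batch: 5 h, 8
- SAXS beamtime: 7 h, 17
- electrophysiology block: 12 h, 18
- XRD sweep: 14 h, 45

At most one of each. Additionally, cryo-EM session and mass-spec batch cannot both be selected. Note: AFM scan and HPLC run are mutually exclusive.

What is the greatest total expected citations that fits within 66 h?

186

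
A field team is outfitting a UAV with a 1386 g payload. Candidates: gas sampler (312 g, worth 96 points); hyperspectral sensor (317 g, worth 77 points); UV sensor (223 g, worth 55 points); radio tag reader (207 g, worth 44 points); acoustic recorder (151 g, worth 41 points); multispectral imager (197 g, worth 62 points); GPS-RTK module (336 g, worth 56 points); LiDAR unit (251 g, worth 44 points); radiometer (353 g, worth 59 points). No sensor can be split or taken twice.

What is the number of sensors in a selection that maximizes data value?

5

The maximum data value within 1386 g is 346.
gas sampler + hyperspectral sensor + UV sensor + multispectral imager + GPS-RTK module hits 346 at 1385 g.
Every optimal selection uses 5 sensors.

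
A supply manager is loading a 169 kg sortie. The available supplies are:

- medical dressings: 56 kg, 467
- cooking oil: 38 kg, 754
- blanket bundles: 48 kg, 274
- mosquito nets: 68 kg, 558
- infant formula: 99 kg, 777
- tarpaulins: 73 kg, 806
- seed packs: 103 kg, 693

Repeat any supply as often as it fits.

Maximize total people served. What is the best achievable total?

3016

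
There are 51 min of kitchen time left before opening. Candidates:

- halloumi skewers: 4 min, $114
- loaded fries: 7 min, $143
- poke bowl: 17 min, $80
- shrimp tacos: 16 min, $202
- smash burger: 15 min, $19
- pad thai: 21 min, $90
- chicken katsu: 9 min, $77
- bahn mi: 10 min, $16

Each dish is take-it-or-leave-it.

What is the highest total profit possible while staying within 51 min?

By profit per min: halloumi skewers 28.50, loaded fries 20.43, shrimp tacos 12.62, chicken katsu 8.56 lead.
Taking the top-ratio dishes first gives halloumi skewers + loaded fries + shrimp tacos + chicken katsu + bahn mi for 552 (46 min).
Dropping bahn mi frees 10 min; slotting in smash burger (15 min) lifts the total to 555 at 51 min.

555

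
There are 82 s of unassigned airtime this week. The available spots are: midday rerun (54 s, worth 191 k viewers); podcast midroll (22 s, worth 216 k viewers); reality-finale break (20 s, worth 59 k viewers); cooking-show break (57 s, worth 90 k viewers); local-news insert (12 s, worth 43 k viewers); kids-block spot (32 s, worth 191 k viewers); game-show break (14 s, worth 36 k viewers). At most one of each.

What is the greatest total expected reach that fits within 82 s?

Taking podcast midroll + local-news insert + kids-block spot + game-show break: 80 s used, 486 in expected reach.
Nothing else within 82 s beats 486.

486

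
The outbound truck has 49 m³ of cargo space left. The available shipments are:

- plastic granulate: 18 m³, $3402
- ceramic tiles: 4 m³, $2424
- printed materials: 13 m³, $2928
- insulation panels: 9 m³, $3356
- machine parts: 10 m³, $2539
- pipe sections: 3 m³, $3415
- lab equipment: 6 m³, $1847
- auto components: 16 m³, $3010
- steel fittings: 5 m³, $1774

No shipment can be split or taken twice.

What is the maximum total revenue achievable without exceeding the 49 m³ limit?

Taking the top-ratio shipments first gives ceramic tiles + insulation panels + machine parts + pipe sections + lab equipment + steel fittings for 15355 (37 m³).
Dropping lab equipment frees 6 m³; slotting in plastic granulate (18 m³) lifts the total to 16910 at 49 m³.

16910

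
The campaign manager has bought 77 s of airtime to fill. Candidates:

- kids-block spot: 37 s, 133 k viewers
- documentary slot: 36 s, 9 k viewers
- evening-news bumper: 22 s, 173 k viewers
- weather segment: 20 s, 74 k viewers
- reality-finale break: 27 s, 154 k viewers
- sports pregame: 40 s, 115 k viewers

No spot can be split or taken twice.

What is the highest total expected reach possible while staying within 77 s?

Taking evening-news bumper + weather segment + reality-finale break: 69 s used, 401 in expected reach.
Nothing else within 77 s beats 401.

401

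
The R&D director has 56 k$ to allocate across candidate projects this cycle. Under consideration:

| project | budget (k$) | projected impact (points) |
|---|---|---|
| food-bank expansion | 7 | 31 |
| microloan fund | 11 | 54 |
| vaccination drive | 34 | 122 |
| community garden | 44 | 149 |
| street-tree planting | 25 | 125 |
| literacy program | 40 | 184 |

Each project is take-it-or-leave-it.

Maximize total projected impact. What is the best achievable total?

Taking the top-ratio projects first gives food-bank expansion + microloan fund + street-tree planting for 210 (43 k$).
The 32 k$ tied up in food-bank expansion and street-tree planting is better spent on literacy program — total rises to 238 (51 k$).
Next best is food-bank expansion + literacy program at 215 (47 k$) — short by 23.

238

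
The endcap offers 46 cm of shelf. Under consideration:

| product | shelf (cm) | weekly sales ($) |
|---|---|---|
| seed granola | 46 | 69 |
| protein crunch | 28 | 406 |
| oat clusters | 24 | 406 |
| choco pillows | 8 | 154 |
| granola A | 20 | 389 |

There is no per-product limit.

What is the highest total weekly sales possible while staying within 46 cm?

Taking the top-ratio products first gives 2×granola A for 778 (40 cm).
The 20 cm tied up in granola A is better spent on 3×choco pillows — total rises to 851 (44 cm).

851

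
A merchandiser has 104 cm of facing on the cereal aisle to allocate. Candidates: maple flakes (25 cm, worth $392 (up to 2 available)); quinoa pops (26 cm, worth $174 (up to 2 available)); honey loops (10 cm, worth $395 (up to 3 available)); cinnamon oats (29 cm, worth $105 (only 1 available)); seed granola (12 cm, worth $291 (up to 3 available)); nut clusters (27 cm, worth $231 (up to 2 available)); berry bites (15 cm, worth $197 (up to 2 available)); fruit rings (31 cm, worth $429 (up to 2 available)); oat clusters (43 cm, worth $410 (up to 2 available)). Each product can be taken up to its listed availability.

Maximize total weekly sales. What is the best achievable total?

2551

Density check — honey loops 39.50, seed granola 24.25, maple flakes 15.68 are the best per cm.
The ratio heuristic lands on maple flakes + 3×honey loops + 3×seed granola (2450) but leaves 13 cm idle.
The 12 cm tied up in seed granola is better spent on maple flakes — total rises to 2551 (104 cm).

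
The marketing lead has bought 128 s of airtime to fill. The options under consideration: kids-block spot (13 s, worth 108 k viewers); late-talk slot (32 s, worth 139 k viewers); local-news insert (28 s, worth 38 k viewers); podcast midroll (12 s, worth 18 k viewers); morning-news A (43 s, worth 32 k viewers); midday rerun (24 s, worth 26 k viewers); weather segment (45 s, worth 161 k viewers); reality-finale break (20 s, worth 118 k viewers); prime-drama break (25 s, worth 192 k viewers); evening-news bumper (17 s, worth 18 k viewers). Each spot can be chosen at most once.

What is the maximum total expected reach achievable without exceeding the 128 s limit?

618

Ranking by ratio (expected reach/s): kids-block spot 8.31, prime-drama break 7.68, reality-finale break 5.90.
Taking the top-ratio spots first gives kids-block spot + late-talk slot + podcast midroll + midday rerun + reality-finale break + prime-drama break for 601 (126 s).
Dropping midday rerun and reality-finale break frees 44 s; slotting in weather segment (45 s) lifts the total to 618 at 127 s.
Next best is late-talk slot + weather segment + reality-finale break + prime-drama break at 610 (122 s) — short by 8.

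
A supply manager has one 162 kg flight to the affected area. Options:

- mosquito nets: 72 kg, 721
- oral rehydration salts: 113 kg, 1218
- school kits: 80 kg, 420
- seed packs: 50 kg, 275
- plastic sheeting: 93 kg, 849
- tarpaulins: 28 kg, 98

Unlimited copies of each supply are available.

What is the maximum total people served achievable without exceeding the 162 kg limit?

A density-first pass picks oral rehydration salts + tarpaulins — 1316 at 141 kg.
The 141 kg tied up in oral rehydration salts and tarpaulins is better spent on 2×mosquito nets — total rises to 1442 (144 kg).
Nothing else within 162 kg beats 1442.

1442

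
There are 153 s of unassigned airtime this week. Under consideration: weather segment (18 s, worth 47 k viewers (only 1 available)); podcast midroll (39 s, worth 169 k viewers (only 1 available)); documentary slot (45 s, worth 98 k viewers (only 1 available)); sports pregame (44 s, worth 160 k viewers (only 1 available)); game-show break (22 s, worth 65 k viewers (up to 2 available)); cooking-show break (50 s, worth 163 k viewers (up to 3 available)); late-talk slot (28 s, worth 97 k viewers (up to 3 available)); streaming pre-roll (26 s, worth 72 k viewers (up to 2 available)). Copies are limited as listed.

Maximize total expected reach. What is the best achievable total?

Density check — podcast midroll 4.33, sports pregame 3.64, late-talk slot 3.46 are the best per s.
A density-first pass picks podcast midroll + sports pregame + 2×late-talk slot — 523 at 139 s.
The 56 s tied up in 2×late-talk slot is better spent on weather segment + cooking-show break — total rises to 539 (151 s).
No other feasible combination exceeds 539.

539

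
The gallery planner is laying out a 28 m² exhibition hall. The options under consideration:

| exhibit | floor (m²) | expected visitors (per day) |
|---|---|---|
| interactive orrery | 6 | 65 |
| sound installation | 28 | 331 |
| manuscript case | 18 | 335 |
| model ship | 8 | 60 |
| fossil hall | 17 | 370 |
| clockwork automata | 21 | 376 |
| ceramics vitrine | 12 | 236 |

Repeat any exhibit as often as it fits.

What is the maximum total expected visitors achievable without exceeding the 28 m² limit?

472

Ranking by ratio (expected visitors/m²): fossil hall 21.76, ceramics vitrine 19.67, manuscript case 18.61.
Taking the top-ratio exhibits first gives interactive orrery + fossil hall for 435 (23 m²).
Dropping interactive orrery and fossil hall frees 23 m²; slotting in 2×ceramics vitrine (24 m²) lifts the total to 472 at 24 m².
Nothing else within 28 m² beats 472.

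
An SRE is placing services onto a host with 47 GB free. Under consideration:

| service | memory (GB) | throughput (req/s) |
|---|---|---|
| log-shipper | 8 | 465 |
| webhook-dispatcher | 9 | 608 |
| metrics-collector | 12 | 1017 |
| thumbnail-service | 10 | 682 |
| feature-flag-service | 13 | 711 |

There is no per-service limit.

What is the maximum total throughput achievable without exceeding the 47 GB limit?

3733

Ranking by ratio (throughput/GB): metrics-collector 84.75, thumbnail-service 68.20, webhook-dispatcher 67.56.
3×metrics-collector + thumbnail-service uses 46 of the 47 GB and totals 3733.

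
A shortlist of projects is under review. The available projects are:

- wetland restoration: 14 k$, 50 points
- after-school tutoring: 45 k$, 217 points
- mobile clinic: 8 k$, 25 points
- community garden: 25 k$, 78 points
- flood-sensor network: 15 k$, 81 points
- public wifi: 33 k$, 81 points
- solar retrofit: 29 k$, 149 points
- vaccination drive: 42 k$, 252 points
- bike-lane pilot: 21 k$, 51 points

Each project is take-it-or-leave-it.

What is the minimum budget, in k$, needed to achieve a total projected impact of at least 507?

94

Need the lightest bundle worth ≥ 507.
Taking mobile clinic + flood-sensor network + solar retrofit + vaccination drive gives 507 (≥ 507) for 94 k$.
Below 94 k$ the best achievable stays under 507.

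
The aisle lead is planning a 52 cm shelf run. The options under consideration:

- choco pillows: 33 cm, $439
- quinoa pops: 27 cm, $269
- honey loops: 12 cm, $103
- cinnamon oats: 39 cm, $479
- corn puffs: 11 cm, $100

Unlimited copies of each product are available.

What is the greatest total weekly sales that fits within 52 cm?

582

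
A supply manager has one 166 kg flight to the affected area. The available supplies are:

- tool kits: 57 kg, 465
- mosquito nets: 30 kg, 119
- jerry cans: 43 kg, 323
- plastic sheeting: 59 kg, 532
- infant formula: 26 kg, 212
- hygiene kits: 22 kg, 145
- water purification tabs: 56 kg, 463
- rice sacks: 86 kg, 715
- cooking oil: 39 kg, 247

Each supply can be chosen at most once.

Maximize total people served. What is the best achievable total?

Greedy by ratio would take plastic sheeting + rice sacks: 145 kg used, total 1247.
Dropping rice sacks frees 86 kg; slotting in tool kits + infant formula + hygiene kits (105 kg) lifts the total to 1354 at 164 kg.
Runner-up plastic sheeting + infant formula + hygiene kits + water purification tabs tops out at 1352.

1354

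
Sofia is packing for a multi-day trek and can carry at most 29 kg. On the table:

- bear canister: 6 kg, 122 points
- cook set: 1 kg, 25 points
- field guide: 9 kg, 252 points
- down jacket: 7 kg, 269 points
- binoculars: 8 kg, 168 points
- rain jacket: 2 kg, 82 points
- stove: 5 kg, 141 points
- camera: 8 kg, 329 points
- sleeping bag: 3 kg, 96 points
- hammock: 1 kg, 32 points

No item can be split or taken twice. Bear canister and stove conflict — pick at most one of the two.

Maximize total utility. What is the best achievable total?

1028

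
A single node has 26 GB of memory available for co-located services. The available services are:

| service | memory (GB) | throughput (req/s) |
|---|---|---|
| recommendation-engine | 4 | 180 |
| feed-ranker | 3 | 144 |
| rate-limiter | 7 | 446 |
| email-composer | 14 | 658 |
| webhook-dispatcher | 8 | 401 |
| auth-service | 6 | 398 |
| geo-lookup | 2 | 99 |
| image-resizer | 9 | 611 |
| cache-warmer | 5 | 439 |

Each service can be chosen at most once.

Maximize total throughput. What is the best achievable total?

1739

Density check — cache-warmer 87.80, image-resizer 67.89, auth-service 66.33 are the best per GB.
The ratio heuristic lands on feed-ranker + auth-service + geo-lookup + image-resizer + cache-warmer (1691) but leaves 1 GB idle.
Replace auth-service with rate-limiter: the trade gains 48 net, giving 1739 at 26 GB.
Next best is recommendation-engine + auth-service + geo-lookup + image-resizer + cache-warmer at 1727 (26 GB) — short by 12.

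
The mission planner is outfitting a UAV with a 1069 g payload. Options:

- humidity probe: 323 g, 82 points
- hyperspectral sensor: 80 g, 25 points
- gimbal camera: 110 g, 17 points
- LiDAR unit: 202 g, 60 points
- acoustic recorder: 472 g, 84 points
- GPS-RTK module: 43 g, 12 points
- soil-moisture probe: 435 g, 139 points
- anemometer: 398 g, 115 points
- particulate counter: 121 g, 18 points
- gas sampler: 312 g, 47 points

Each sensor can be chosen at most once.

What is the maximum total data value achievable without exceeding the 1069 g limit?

314

The ratio heuristic lands on hyperspectral sensor + gimbal camera + LiDAR unit + GPS-RTK module + soil-moisture probe + particulate counter (271) but leaves 78 g idle.
Using the slack differently, LiDAR unit + soil-moisture probe + anemometer comes to 314 at 1035 g.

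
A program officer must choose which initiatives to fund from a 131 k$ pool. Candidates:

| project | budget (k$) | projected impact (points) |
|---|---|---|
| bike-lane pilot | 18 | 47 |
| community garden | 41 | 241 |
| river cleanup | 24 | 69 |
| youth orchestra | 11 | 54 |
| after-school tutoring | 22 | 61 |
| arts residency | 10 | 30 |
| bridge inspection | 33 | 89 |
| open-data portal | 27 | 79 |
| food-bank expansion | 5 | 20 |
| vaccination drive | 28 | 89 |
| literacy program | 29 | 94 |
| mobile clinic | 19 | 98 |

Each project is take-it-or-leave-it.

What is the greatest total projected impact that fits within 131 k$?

581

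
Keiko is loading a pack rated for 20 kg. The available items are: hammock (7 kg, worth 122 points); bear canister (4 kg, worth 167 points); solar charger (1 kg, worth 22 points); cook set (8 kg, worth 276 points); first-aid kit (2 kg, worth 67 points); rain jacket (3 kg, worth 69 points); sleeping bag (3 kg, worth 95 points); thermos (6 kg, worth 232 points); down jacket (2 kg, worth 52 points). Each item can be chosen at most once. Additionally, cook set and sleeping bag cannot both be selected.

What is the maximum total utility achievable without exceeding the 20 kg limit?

The ratio ordering already packs tightly: bear canister + cook set + first-aid kit + thermos, 20 kg, 742.

742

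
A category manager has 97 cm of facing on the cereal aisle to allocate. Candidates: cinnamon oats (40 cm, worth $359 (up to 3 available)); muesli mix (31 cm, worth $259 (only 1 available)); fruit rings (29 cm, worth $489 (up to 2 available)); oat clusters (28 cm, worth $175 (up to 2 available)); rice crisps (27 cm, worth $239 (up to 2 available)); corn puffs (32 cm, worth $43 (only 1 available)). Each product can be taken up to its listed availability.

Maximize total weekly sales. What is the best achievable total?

Greedy by ratio would take 2×fruit rings + rice crisps: 85 cm used, total 1217.
Dropping rice crisps frees 27 cm; slotting in muesli mix (31 cm) lifts the total to 1237 at 89 cm.
Every other selection either busts 97 cm or exceeds an availability limit or fails to beat 1237.

1237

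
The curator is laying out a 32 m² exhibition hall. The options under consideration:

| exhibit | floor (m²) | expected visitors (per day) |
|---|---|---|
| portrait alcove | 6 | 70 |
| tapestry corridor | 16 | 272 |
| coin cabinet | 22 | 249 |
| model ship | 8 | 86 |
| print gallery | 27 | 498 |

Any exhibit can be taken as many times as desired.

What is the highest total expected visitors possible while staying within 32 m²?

Taking the top-ratio exhibits first gives print gallery for 498 (27 m²).
Dropping print gallery frees 27 m²; slotting in 2×tapestry corridor (32 m²) lifts the total to 544 at 32 m².
No other feasible combination exceeds 544.

544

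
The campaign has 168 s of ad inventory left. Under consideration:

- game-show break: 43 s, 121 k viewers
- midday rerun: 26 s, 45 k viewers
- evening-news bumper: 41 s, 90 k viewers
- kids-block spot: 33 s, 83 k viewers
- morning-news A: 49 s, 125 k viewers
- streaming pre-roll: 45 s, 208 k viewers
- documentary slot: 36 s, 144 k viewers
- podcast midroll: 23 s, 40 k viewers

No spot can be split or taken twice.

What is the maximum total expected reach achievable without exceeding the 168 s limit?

By expected reach per s: streaming pre-roll 4.62, documentary slot 4.00, game-show break 2.81 lead.
The ratio heuristic lands on game-show break + kids-block spot + streaming pre-roll + documentary slot (556) but leaves 11 s idle.
Dropping kids-block spot frees 33 s; slotting in evening-news bumper (41 s) lifts the total to 563 at 165 s.
The closest alternative, kids-block spot + morning-news A + streaming pre-roll + documentary slot, reaches only 560.

563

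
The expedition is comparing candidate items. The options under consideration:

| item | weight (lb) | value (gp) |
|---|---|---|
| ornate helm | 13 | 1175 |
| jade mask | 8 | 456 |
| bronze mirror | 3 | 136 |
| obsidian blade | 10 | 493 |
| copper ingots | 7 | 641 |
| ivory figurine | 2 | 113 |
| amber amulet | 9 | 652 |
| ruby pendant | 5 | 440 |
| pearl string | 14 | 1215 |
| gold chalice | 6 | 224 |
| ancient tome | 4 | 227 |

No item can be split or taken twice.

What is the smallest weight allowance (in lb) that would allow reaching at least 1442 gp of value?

Minimise lb subject to total value ≥ 1442.
Taking ornate helm + ruby pendant gives 1615 (≥ 1442) for 18 lb.
Any bundle with less than 18 lb falls short of 1442.

18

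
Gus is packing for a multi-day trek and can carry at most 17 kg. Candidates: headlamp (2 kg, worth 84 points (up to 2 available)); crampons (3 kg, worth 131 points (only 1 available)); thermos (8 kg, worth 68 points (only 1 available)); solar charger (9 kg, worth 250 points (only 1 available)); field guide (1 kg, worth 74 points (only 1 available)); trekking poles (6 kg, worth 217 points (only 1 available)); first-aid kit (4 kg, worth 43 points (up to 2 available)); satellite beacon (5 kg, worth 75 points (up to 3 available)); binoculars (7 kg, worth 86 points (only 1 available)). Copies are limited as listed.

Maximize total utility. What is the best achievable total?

623

A density-first pass picks 2×headlamp + crampons + field guide + trekking poles — 590 at 14 kg.
The 6 kg tied up in trekking poles is better spent on solar charger — total rises to 623 (17 kg).
No other feasible combination exceeds 623.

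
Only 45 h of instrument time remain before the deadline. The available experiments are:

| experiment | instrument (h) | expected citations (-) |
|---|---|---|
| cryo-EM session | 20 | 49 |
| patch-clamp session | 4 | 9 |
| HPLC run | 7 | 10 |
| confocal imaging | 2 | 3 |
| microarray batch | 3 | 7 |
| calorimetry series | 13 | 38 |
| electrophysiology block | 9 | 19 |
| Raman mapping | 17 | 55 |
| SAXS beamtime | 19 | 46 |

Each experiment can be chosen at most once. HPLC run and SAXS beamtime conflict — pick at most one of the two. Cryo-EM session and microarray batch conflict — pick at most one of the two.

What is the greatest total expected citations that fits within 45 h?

Ranking by ratio (expected citations/h): Raman mapping 3.24, calorimetry series 2.92, cryo-EM session 2.45.
Greedy by ratio would take patch-clamp session + confocal imaging + microarray batch + calorimetry series + Raman mapping: 39 h used, total 112.
The 3 h tied up in microarray batch is better spent on electrophysiology block — total rises to 124 (45 h).
Nothing else feasible within 45 h beats 124.

124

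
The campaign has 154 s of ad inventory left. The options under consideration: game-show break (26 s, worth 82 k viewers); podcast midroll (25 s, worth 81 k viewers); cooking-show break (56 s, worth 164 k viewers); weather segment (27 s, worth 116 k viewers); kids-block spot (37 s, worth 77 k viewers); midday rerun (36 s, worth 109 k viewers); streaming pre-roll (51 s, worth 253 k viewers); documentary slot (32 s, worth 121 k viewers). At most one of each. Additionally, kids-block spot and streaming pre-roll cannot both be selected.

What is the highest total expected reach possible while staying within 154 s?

Density check — streaming pre-roll 4.96, weather segment 4.30, documentary slot 3.78, podcast midroll 3.24 are the best per s.
The ratio heuristic lands on podcast midroll + weather segment + streaming pre-roll + documentary slot (571) but leaves 19 s idle.
The 25 s tied up in podcast midroll is better spent on midday rerun — total rises to 599 (146 s).
No other feasible combination exceeds 599.

599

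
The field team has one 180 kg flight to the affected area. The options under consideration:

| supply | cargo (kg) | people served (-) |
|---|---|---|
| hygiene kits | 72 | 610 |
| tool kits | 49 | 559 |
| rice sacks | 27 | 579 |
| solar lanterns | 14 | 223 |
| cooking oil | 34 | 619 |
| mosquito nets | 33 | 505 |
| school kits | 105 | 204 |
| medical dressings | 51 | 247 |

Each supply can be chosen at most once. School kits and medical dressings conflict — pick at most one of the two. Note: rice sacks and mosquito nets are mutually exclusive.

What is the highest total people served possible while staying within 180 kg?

Taking tool kits + rice sacks + solar lanterns + cooking oil + medical dressings: 175 kg used, 2227 in people served.

2227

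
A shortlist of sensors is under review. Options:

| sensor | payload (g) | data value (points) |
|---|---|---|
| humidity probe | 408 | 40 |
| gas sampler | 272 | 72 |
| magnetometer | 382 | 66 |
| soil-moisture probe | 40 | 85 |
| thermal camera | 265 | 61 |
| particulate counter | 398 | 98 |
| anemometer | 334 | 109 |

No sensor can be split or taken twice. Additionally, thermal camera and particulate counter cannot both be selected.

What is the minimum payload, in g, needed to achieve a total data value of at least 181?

Look for the lowest-payload combination reaching 181.
Taking soil-moisture probe + anemometer gives 194 (≥ 181) for 374 g.
No combination under 374 g hits 181.

374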